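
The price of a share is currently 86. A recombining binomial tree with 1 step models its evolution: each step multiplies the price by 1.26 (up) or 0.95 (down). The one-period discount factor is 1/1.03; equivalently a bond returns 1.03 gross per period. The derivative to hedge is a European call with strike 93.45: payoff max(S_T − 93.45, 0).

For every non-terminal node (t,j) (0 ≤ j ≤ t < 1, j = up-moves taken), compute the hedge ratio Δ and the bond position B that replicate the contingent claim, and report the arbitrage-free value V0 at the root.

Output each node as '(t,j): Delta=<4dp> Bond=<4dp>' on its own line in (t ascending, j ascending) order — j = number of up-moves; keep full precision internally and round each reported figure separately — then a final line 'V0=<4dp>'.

(0,0): Delta=0.5593 Bond=-44.3611
V0=3.7357

Under the risk-neutral measure, an up-move has probability p* = (R−d)/(u−d) = 0.2581 and values discount at R = 1.03.
Payoff layer (t=1): V(1,0)=0.0000, V(1,1)=14.9100
  t=0,j=0: stock 86.0000 → up 108.3600 (V=14.9100), down 81.7000 (V=0.0000). Price 3.7357; hedge Δ=0.5593, bond B=-44.3611.
Self-financing check: at every node Δ·S+B equals the discounted successor values.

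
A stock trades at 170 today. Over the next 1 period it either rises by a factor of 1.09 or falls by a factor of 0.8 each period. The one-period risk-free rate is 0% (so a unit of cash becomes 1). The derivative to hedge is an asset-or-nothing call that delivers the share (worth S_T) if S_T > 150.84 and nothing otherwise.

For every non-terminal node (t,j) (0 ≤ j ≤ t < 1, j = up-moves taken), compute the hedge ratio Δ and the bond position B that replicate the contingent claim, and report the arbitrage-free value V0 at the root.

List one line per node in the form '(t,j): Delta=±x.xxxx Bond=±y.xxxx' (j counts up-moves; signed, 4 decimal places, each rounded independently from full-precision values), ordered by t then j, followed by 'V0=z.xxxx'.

The replicating-portfolio and risk-neutral prices coincide; use p* = (1−0.8)/(1.09−0.8) = 0.6897 for the latter.
Payoff layer (t=1): V(1,0)=0.0000, V(1,1)=185.3000
  t=0,j=0: stock 170.0000 → up 185.3000 (V=185.3000), down 136.0000 (V=0.0000). Price 127.7931; hedge Δ=3.7586, bond B=-511.1724.
The time-0 hedge costs 127.7931, which is the no-arbitrage price.

(0,0): Delta=3.7586 Bond=-511.1724
V0=127.7931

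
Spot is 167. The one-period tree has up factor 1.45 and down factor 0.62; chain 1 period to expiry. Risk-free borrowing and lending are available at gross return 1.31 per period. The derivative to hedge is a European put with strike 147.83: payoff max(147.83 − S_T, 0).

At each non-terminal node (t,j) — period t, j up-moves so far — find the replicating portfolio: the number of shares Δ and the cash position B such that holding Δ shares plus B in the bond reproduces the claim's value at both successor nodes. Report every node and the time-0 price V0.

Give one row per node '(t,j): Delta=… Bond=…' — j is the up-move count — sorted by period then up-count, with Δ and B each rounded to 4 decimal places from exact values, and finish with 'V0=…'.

(0,0): Delta=-0.3195 Bond=59.0642
V0=5.7027

Risk-neutral probability p* = (R−d)/(u−d) = (1.31−0.62)/(1.45−0.62) = 0.8313.
Payoff layer (t=1): V(1,0)=44.2900, V(1,1)=0.0000
Node (0,0) S=167.0000: V=(p*·0.0000+(1−p*)·44.2900)/1.31=5.7027; Δ=(0.0000−44.2900)/(242.1500−103.5400)=-0.3195; B=V−Δ·S=59.0642
Check: Δ(0,0)·S0 + B(0,0) = 5.7027 = V0.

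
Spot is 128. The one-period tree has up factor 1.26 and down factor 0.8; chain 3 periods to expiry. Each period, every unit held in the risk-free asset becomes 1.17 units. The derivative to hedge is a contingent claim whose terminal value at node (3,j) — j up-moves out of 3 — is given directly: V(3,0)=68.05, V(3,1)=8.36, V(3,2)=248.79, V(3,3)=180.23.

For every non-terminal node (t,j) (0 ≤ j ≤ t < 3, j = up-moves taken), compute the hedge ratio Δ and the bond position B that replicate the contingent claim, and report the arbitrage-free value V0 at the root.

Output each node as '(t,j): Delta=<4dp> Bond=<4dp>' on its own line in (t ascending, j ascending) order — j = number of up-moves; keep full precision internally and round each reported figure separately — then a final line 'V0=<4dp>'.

Since d<R<u, set p* = (R−d)/(u−d) = 0.8043; price each node as the discounted p*-expectation of its children.
At expiry t=3: V(3,0)=68.0500, V(3,1)=8.3600, V(3,2)=248.7900, V(3,3)=180.2300
Node (2,0) S=81.9200: V=(p*·8.3600+(1−p*)·68.0500)/1.17=17.1269; Δ=(8.3600−68.0500)/(103.2192−65.5360)=-1.5840; B=V−Δ·S=146.8878
Node (2,1) S=129.0240: V=(p*·248.7900+(1−p*)·8.3600)/1.17=172.4353; Δ=(248.7900−8.3600)/(162.5702−103.2192)=4.0510; B=V−Δ·S=-350.2386
Node (2,2) S=203.2128: V=(p*·180.2300+(1−p*)·248.7900)/1.17=165.5076; Δ=(180.2300−248.7900)/(256.0481−162.5702)=-0.7334; B=V−Δ·S=314.5511
Node (1,0) S=102.4000: V=(p*·172.4353+(1−p*)·17.1269)/1.17=121.4093; Δ=(172.4353−17.1269)/(129.0240−81.9200)=3.2971; B=V−Δ·S=-216.2177
Node (1,1) S=161.2800: V=(p*·165.5076+(1−p*)·172.4353)/1.17=142.6180; Δ=(165.5076−172.4353)/(203.2128−129.0240)=-0.0934; B=V−Δ·S=157.6782
Node (0,0) S=128.0000: V=(p*·142.6180+(1−p*)·121.4093)/1.17=118.3491; Δ=(142.6180−121.4093)/(161.2800−102.4000)=0.3602; B=V−Δ·S=72.2433
Each (Δ,B) replicates both successor values, so the strategy is self-financing and V0 is arbitrage-free.

(0,0): Delta=0.3602 Bond=72.2433
(1,0): Delta=3.2971 Bond=-216.2177
(1,1): Delta=-0.0934 Bond=157.6782
(2,0): Delta=-1.5840 Bond=146.8878
(2,1): Delta=4.0510 Bond=-350.2386
(2,2): Delta=-0.7334 Bond=314.5511
V0=118.3491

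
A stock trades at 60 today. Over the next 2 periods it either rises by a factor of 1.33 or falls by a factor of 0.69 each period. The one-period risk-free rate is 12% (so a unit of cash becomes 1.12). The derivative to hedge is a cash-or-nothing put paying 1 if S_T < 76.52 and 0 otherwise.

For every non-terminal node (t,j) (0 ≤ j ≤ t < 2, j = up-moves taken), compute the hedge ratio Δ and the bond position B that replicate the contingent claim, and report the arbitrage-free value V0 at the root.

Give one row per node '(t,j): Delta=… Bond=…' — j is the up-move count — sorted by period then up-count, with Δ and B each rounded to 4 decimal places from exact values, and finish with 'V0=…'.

(0,0): Delta=-0.0156 Bond=1.3747
(1,0): Delta=0.0000 Bond=0.8929
(1,1): Delta=-0.0196 Bond=1.8555
V0=0.4373

Risk-neutral probability p* = (R−d)/(u−d) = (1.12−0.69)/(1.33−0.69) = 0.6719.
Payoff layer (t=2): V(2,0)=1.0000, V(2,1)=1.0000, V(2,2)=0.0000
Node (1,0) S=41.4000: V=(p*·1.0000+(1−p*)·1.0000)/1.12=0.8929; Δ=(1.0000−1.0000)/(55.0620−28.5660)=0.0000; B=V−Δ·S=0.8929
Node (1,1) S=79.8000: V=(p*·0.0000+(1−p*)·1.0000)/1.12=0.2930; Δ=(0.0000−1.0000)/(106.1340−55.0620)=-0.0196; B=V−Δ·S=1.8555
Node (0,0) S=60.0000: V=(p*·0.2930+(1−p*)·0.8929)/1.12=0.4373; Δ=(0.2930−0.8929)/(79.8000−41.4000)=-0.0156; B=V−Δ·S=1.3747
Check: Δ(0,0)·S0 + B(0,0) = 0.4373 = V0.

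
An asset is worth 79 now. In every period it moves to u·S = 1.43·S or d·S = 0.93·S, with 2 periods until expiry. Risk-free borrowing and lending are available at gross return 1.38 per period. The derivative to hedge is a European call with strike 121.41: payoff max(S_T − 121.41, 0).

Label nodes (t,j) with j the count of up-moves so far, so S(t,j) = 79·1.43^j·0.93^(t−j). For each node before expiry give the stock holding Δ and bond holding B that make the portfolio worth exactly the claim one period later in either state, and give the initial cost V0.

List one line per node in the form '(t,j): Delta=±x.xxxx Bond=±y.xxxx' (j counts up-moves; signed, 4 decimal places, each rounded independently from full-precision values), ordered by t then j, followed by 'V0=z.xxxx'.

No-arbitrage ⇒ martingale measure with p* = (R−d)/(u−d) = 0.9000.
Terminal values V(2,·): V(2,0)=0.0000, V(2,1)=0.0000, V(2,2)=40.1371
Node (1,0) S=73.4700: V=(p*·0.0000+(1−p*)·0.0000)/1.38=0.0000; Δ=(0.0000−0.0000)/(105.0621−68.3271)=0.0000; B=V−Δ·S=0.0000
Node (1,1) S=112.9700: V=(p*·40.1371+(1−p*)·0.0000)/1.38=26.1764; Δ=(40.1371−0.0000)/(161.5471−105.0621)=0.7106; B=V−Δ·S=-54.0978
Node (0,0) S=79.0000: V=(p*·26.1764+(1−p*)·0.0000)/1.38=17.0715; Δ=(26.1764−0.0000)/(112.9700−73.4700)=0.6627; B=V−Δ·S=-35.2812
Root portfolio cost Δ·79+B reproduces V0=17.0715.

(0,0): Delta=0.6627 Bond=-35.2812
(1,0): Delta=0.0000 Bond=0.0000
(1,1): Delta=0.7106 Bond=-54.0978
V0=17.0715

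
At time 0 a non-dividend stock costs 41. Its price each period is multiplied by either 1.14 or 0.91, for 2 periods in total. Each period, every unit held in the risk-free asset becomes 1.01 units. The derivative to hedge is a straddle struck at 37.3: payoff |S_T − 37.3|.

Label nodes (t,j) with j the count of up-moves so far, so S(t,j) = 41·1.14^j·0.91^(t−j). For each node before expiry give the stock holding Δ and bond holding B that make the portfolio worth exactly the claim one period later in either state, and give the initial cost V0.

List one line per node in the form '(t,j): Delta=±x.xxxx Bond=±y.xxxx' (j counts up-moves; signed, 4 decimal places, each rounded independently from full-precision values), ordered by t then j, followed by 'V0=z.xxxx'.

(0,0): Delta=0.6026 Bond=-18.1763
(1,0): Delta=0.2197 Bond=-4.0714
(1,1): Delta=1.0000 Bond=-36.9307
V0=6.5319

No-arbitrage ⇒ martingale measure with p* = (R−d)/(u−d) = 0.4348.
At expiry t=2: V(2,0)=3.3479, V(2,1)=5.2334, V(2,2)=15.9836
Node (1,0) S=37.3100: V=(p*·5.2334+(1−p*)·3.3479)/1.01=4.1264; Δ=(5.2334−3.3479)/(42.5334−33.9521)=0.2197; B=V−Δ·S=-4.0714
Node (1,1) S=46.7400: V=(p*·15.9836+(1−p*)·5.2334)/1.01=9.8093; Δ=(15.9836−5.2334)/(53.2836−42.5334)=1.0000; B=V−Δ·S=-36.9307
Node (0,0) S=41.0000: V=(p*·9.8093+(1−p*)·4.1264)/1.01=6.5319; Δ=(9.8093−4.1264)/(46.7400−37.3100)=0.6026; B=V−Δ·S=-18.1763
Self-financing check: at every node Δ·S+B equals the discounted successor values.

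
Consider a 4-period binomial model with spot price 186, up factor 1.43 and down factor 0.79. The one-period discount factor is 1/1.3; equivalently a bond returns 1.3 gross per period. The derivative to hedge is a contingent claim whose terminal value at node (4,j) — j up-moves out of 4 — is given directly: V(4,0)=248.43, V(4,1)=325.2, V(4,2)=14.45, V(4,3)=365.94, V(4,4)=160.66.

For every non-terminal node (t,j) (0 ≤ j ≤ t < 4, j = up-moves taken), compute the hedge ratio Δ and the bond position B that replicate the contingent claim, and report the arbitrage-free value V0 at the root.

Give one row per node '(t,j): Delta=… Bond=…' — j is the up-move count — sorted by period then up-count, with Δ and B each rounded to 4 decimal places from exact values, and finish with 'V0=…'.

(0,0): Delta=0.0081 Bond=77.8327
(1,0): Delta=0.7913 Bond=-13.9015
(1,1): Delta=-0.1022 Bond=130.5176
(2,0): Delta=-2.4025 Bond=352.6771
(2,1): Delta=1.2411 Bond=-112.5765
(2,2): Delta=-0.2913 Bond=241.6188
(3,0): Delta=1.3080 Bond=118.2054
(3,1): Delta=-2.9250 Bond=545.2169
(3,2): Delta=1.8278 Bond=-322.6311
(3,3): Delta=-0.5897 Bond=476.4096
V0=79.3460

The replicating-portfolio and risk-neutral prices coincide; use p* = (1.3−0.79)/(1.43−0.79) = 0.7969 for the latter.
At expiry t=4: V(4,0)=248.4300, V(4,1)=325.2000, V(4,2)=14.4500, V(4,3)=365.9400, V(4,4)=160.6600
Node (3,0) S=91.7053: V=(p*·325.2000+(1−p*)·248.4300)/1.3=238.1585; Δ=(325.2000−248.4300)/(131.1385−72.4472)=1.3080; B=V−Δ·S=118.2054
Node (3,1) S=165.9981: V=(p*·14.4500+(1−p*)·325.2000)/1.3=59.6701; Δ=(14.4500−325.2000)/(237.3773−131.1385)=-2.9250; B=V−Δ·S=545.2169
Node (3,2) S=300.4776: V=(p*·365.9400+(1−p*)·14.4500)/1.3=226.5720; Δ=(365.9400−14.4500)/(429.6830−237.3773)=1.8278; B=V−Δ·S=-322.6311
Node (3,3) S=543.9025: V=(p*·160.6600+(1−p*)·365.9400)/1.3=155.6596; Δ=(160.6600−365.9400)/(777.7806−429.6830)=-0.5897; B=V−Δ·S=476.4096
Node (2,0) S=116.0826: V=(p*·59.6701+(1−p*)·238.1585)/1.3=73.7889; Δ=(59.6701−238.1585)/(165.9981−91.7053)=-2.4025; B=V−Δ·S=352.6771
Node (2,1) S=210.1242: V=(p*·226.5720+(1−p*)·59.6701)/1.3=148.2077; Δ=(226.5720−59.6701)/(300.4776−165.9981)=1.2411; B=V−Δ·S=-112.5765
Node (2,2) S=380.3514: V=(p*·155.6596+(1−p*)·226.5720)/1.3=130.8182; Δ=(155.6596−226.5720)/(543.9025−300.4776)=-0.2913; B=V−Δ·S=241.6188
Node (1,0) S=146.9400: V=(p*·148.2077+(1−p*)·73.7889)/1.3=102.3780; Δ=(148.2077−73.7889)/(210.1242−116.0826)=0.7913; B=V−Δ·S=-13.9015
Node (1,1) S=265.9800: V=(p*·130.8182+(1−p*)·148.2077)/1.3=103.3465; Δ=(130.8182−148.2077)/(380.3514−210.1242)=-0.1022; B=V−Δ·S=130.5176
Node (0,0) S=186.0000: V=(p*·103.3465+(1−p*)·102.3780)/1.3=79.3460; Δ=(103.3465−102.3780)/(265.9800−146.9400)=0.0081; B=V−Δ·S=77.8327
Root portfolio cost Δ·186+B reproduces V0=79.3460.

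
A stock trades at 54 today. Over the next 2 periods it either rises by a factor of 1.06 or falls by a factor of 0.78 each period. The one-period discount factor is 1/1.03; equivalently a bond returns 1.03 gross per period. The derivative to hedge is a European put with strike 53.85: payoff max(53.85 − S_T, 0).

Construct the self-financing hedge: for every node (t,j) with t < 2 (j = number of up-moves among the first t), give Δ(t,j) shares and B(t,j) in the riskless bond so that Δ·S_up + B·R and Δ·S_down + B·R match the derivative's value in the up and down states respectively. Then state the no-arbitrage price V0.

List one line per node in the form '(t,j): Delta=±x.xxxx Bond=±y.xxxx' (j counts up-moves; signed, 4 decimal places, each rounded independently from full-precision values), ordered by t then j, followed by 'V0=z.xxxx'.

Under the risk-neutral measure, an up-move has probability p* = (R−d)/(u−d) = 0.8929 and values discount at R = 1.03.
At expiry t=2: V(2,0)=20.9964, V(2,1)=9.2028, V(2,2)=0.0000
  t=1,j=0: stock 42.1200 → up 44.6472 (V=9.2028), down 32.8536 (V=20.9964). Price 10.1616; hedge Δ=-1.0000, bond B=52.2816.
  t=1,j=1: stock 57.2400 → up 60.6744 (V=0.0000), down 44.6472 (V=9.2028). Price 0.9573; hedge Δ=-0.5742, bond B=33.8244.
  t=0,j=0: stock 54.0000 → up 57.2400 (V=0.9573), down 42.1200 (V=10.1616). Price 1.8869; hedge Δ=-0.6087, bond B=34.7592.
Each (Δ,B) replicates both successor values, so the strategy is self-financing and V0 is arbitrage-free.

(0,0): Delta=-0.6087 Bond=34.7592
(1,0): Delta=-1.0000 Bond=52.2816
(1,1): Delta=-0.5742 Bond=33.8244
V0=1.8869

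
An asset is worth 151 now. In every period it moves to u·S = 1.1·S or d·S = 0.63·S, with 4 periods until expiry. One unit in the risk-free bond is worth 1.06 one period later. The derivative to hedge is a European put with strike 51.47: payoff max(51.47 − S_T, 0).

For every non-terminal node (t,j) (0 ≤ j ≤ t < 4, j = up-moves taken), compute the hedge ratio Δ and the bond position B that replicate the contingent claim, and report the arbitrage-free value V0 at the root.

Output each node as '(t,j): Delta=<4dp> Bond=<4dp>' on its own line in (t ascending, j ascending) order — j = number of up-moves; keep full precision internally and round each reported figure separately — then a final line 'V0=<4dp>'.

(0,0): Delta=-0.0025 Bond=0.3914
(1,0): Delta=-0.0334 Bond=3.3539
(1,1): Delta=-0.0008 Bond=0.1414
(2,0): Delta=-0.3551 Bond=22.8358
(2,1): Delta=-0.0162 Bond=1.7616
(2,2): Delta=0.0000 Bond=0.0000
(3,0): Delta=-1.0000 Bond=48.5566
(3,1): Delta=-0.3207 Bond=21.9408
(3,2): Delta=0.0000 Bond=0.0000
(3,3): Delta=0.0000 Bond=0.0000
V0=0.0189

Risk-neutral probability p* = (R−d)/(u−d) = (1.06−0.63)/(1.1−0.63) = 0.9149.
Terminal values V(4,·): V(4,0)=27.6830, V(4,1)=9.9372, V(4,2)=0.0000, V(4,3)=0.0000, V(4,4)=0.0000
  t=3,j=0: stock 37.7571 → up 41.5328 (V=9.9372), down 23.7870 (V=27.6830). Price 10.7995; hedge Δ=-1.0000, bond B=48.5566.
  t=3,j=1: stock 65.9251 → up 72.5176 (V=0.0000), down 41.5328 (V=9.9372). Price 0.7978; hedge Δ=-0.3207, bond B=21.9408.
  t=3,j=2: stock 115.1073 → up 126.6180 (V=0.0000), down 72.5176 (V=0.0000). Price 0.0000; hedge Δ=0.0000, bond B=0.0000.
  t=3,j=3: stock 200.9810 → up 221.0791 (V=0.0000), down 126.6180 (V=0.0000). Price 0.0000; hedge Δ=0.0000, bond B=0.0000.
  t=2,j=0: stock 59.9319 → up 65.9251 (V=0.7978), down 37.7571 (V=10.7995). Price 1.5557; hedge Δ=-0.3551, bond B=22.8358.
  t=2,j=1: stock 104.6430 → up 115.1073 (V=0.0000), down 65.9251 (V=0.7978). Price 0.0641; hedge Δ=-0.0162, bond B=1.7616.
  t=2,j=2: stock 182.7100 → up 200.9810 (V=0.0000), down 115.1073 (V=0.0000). Price 0.0000; hedge Δ=0.0000, bond B=0.0000.
  t=1,j=0: stock 95.1300 → up 104.6430 (V=0.0641), down 59.9319 (V=1.5557). Price 0.1802; hedge Δ=-0.0334, bond B=3.3539.
  t=1,j=1: stock 166.1000 → up 182.7100 (V=0.0000), down 104.6430 (V=0.0641). Price 0.0051; hedge Δ=-0.0008, bond B=0.1414.
  t=0,j=0: stock 151.0000 → up 166.1000 (V=0.0051), down 95.1300 (V=0.1802). Price 0.0189; hedge Δ=-0.0025, bond B=0.3914.
The time-0 hedge costs 0.0189, which is the no-arbitrage price.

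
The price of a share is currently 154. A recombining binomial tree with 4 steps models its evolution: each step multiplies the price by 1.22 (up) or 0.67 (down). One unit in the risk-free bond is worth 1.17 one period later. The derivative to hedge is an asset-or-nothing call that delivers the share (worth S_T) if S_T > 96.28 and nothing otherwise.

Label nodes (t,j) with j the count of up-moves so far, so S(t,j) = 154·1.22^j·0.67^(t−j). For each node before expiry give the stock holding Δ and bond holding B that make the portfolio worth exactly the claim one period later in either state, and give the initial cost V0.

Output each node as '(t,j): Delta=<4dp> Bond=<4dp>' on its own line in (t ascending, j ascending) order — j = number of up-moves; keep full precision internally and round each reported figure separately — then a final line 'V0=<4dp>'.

Under the risk-neutral measure, an up-move has probability p* = (R−d)/(u−d) = 0.9091 and values discount at R = 1.17.
At expiry t=4: V(4,0)=0.0000, V(4,1)=0.0000, V(4,2)=102.8940, V(4,3)=187.3592, V(4,4)=341.1615
(3,0): S=46.3175. Δ = (V_up−V_dn)/(S_up−S_dn) = (0.0000−0.0000)/(56.5074−31.0327) = 0.0000. V = [p*·0.0000 + (1−p*)·0.0000]/1.17 = 0.0000. B = V − Δ·S = 0.0000.
(3,1): S=84.3393. Δ = (V_up−V_dn)/(S_up−S_dn) = (102.8940−0.0000)/(102.8940−56.5074) = 2.2182. V = [p*·102.8940 + (1−p*)·0.0000]/1.17 = 79.9487. B = V − Δ·S = -107.1313.
(3,2): S=153.5731. Δ = (V_up−V_dn)/(S_up−S_dn) = (187.3592−102.8940)/(187.3592−102.8940) = 1.0000. V = [p*·187.3592 + (1−p*)·102.8940]/1.17 = 153.5731. B = V − Δ·S = 0.0000.
(3,3): S=279.6406. Δ = (V_up−V_dn)/(S_up−S_dn) = (341.1615−187.3592)/(341.1615−187.3592) = 1.0000. V = [p*·341.1615 + (1−p*)·187.3592]/1.17 = 279.6406. B = V − Δ·S = 0.0000.
(2,0): S=69.1306. Δ = (V_up−V_dn)/(S_up−S_dn) = (79.9487−0.0000)/(84.3393−46.3175) = 2.1027. V = [p*·79.9487 + (1−p*)·0.0000]/1.17 = 62.1202. B = V − Δ·S = -83.2411.
(2,1): S=125.8796. Δ = (V_up−V_dn)/(S_up−S_dn) = (153.5731−79.9487)/(153.5731−84.3393) = 1.0634. V = [p*·153.5731 + (1−p*)·79.9487]/1.17 = 125.5384. B = V − Δ·S = -8.3241.
(2,2): S=229.2136. Δ = (V_up−V_dn)/(S_up−S_dn) = (279.6406−153.5731)/(279.6406−153.5731) = 1.0000. V = [p*·279.6406 + (1−p*)·153.5731]/1.17 = 229.2136. B = V − Δ·S = 0.0000.
(1,0): S=103.1800. Δ = (V_up−V_dn)/(S_up−S_dn) = (125.5384−62.1202)/(125.8796−69.1306) = 1.1175. V = [p*·125.5384 + (1−p*)·62.1202]/1.17 = 102.3702. B = V − Δ·S = -12.9357.
(1,1): S=187.8800. Δ = (V_up−V_dn)/(S_up−S_dn) = (229.2136−125.5384)/(229.2136−125.8796) = 1.0033. V = [p*·229.2136 + (1−p*)·125.5384]/1.17 = 187.8535. B = V − Δ·S = -0.6468.
(0,0): S=154.0000. Δ = (V_up−V_dn)/(S_up−S_dn) = (187.8535−102.3702)/(187.8800−103.1800) = 1.0092. V = [p*·187.8535 + (1−p*)·102.3702]/1.17 = 153.9165. B = V − Δ·S = -1.5077.
Check: Δ(0,0)·S0 + B(0,0) = 153.9165 = V0.

(0,0): Delta=1.0092 Bond=-1.5077
(1,0): Delta=1.1175 Bond=-12.9357
(1,1): Delta=1.0033 Bond=-0.6468
(2,0): Delta=2.1027 Bond=-83.2411
(2,1): Delta=1.0634 Bond=-8.3241
(2,2): Delta=1.0000 Bond=0.0000
(3,0): Delta=0.0000 Bond=0.0000
(3,1): Delta=2.2182 Bond=-107.1313
(3,2): Delta=1.0000 Bond=0.0000
(3,3): Delta=1.0000 Bond=0.0000
V0=153.9165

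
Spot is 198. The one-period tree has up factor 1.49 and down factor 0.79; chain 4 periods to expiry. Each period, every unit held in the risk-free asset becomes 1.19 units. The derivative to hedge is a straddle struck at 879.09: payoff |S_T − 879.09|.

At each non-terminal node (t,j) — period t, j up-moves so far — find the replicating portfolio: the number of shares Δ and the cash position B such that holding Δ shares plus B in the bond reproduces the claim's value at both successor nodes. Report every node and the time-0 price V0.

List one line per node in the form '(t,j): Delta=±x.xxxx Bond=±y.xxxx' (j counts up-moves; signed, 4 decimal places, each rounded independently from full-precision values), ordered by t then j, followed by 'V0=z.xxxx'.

(0,0): Delta=-0.8453 Bond=418.0405
(1,0): Delta=-1.0000 Bond=521.6659
(1,1): Delta=-0.7838 Bond=479.3199
(2,0): Delta=-1.0000 Bond=620.7824
(2,1): Delta=-1.0000 Bond=620.7824
(2,2): Delta=-0.6978 Bond=532.5969
(3,0): Delta=-1.0000 Bond=738.7311
(3,1): Delta=-1.0000 Bond=738.7311
(3,2): Delta=-1.0000 Bond=738.7311
(3,3): Delta=-0.5776 Bond=555.0848
V0=250.6705

Risk-neutral probability p* = (R−d)/(u−d) = (1.19−0.79)/(1.49−0.79) = 0.5714.
Terminal payoffs: V(4,0)=801.9688, V(4,1)=733.6336, V(4,2)=604.7482, V(4,3)=361.6606, V(4,4)=96.8211
  t=3,j=0: stock 97.6217 → up 145.4564 (V=733.6336), down 77.1212 (V=801.9688). Price 641.1094; hedge Δ=-1.0000, bond B=738.7311.
  t=3,j=1: stock 184.1220 → up 274.3418 (V=604.7482), down 145.4564 (V=733.6336). Price 554.6091; hedge Δ=-1.0000, bond B=738.7311.
  t=3,j=2: stock 347.2680 → up 517.4294 (V=361.6606), down 274.3418 (V=604.7482). Price 391.4631; hedge Δ=-1.0000, bond B=738.7311.
  t=3,j=3: stock 654.9739 → up 975.9111 (V=96.8211), down 517.4294 (V=361.6606). Price 176.7427; hedge Δ=-0.5776, bond B=555.0848.
  t=2,j=0: stock 123.5718 → up 184.1220 (V=554.6091), down 97.6217 (V=641.1094). Price 497.2106; hedge Δ=-1.0000, bond B=620.7824.
  t=2,j=1: stock 233.0658 → up 347.2680 (V=391.4631), down 184.1220 (V=554.6091). Price 387.7166; hedge Δ=-1.0000, bond B=620.7824.
  t=2,j=2: stock 439.5798 → up 654.9739 (V=176.7427), down 347.2680 (V=391.4631). Price 225.8535; hedge Δ=-0.6978, bond B=532.5969.
  t=1,j=0: stock 156.4200 → up 233.0658 (V=387.7166), down 123.5718 (V=497.2106). Price 365.2459; hedge Δ=-1.0000, bond B=521.6659.
  t=1,j=1: stock 295.0200 → up 439.5798 (V=225.8535), down 233.0658 (V=387.7166). Price 248.0869; hedge Δ=-0.7838, bond B=479.3199.
  t=0,j=0: stock 198.0000 → up 295.0200 (V=248.0869), down 156.4200 (V=365.2459). Price 250.6705; hedge Δ=-0.8453, bond B=418.0405.
Root portfolio cost Δ·198+B reproduces V0=250.6705.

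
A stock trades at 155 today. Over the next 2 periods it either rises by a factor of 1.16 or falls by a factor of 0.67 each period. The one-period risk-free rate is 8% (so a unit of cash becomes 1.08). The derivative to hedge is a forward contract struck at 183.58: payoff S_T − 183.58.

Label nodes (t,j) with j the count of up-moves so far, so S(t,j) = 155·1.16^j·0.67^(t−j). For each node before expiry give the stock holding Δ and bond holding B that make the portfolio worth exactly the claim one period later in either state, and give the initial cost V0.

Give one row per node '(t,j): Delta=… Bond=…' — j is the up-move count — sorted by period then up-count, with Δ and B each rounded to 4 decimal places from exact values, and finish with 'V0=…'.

Since d<R<u, set p* = (R−d)/(u−d) = 0.8367; price each node as the discounted p*-expectation of its children.
Payoff layer (t=2): V(2,0)=-114.0005, V(2,1)=-63.1140, V(2,2)=24.9880
(1,0): S=103.8500. Δ = (V_up−V_dn)/(S_up−S_dn) = (-63.1140−-114.0005)/(120.4660−69.5795) = 1.0000. V = [p*·-63.1140 + (1−p*)·-114.0005]/1.08 = -66.1315. B = V − Δ·S = -169.9815.
(1,1): S=179.8000. Δ = (V_up−V_dn)/(S_up−S_dn) = (24.9880−-63.1140)/(208.5680−120.4660) = 1.0000. V = [p*·24.9880 + (1−p*)·-63.1140]/1.08 = 9.8185. B = V − Δ·S = -169.9815.
(0,0): S=155.0000. Δ = (V_up−V_dn)/(S_up−S_dn) = (9.8185−-66.1315)/(179.8000−103.8500) = 1.0000. V = [p*·9.8185 + (1−p*)·-66.1315]/1.08 = -2.3903. B = V − Δ·S = -157.3903.
Check: Δ(0,0)·S0 + B(0,0) = -2.3903 = V0.

(0,0): Delta=1.0000 Bond=-157.3903
(1,0): Delta=1.0000 Bond=-169.9815
(1,1): Delta=1.0000 Bond=-169.9815
V0=-2.3903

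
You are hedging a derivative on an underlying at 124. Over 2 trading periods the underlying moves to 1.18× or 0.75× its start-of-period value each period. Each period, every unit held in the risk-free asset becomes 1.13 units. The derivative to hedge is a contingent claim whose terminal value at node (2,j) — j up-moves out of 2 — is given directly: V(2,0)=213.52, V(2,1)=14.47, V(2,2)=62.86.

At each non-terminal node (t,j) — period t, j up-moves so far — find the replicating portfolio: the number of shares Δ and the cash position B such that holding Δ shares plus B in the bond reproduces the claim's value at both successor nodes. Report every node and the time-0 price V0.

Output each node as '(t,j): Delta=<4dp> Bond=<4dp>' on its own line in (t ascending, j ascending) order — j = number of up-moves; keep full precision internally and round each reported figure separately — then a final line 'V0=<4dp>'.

(0,0): Delta=0.3256 Bond=2.6612
(1,0): Delta=-4.9775 Bond=496.1949
(1,1): Delta=0.7691 Bond=-61.8860
V0=43.0356

Under the risk-neutral measure, an up-move has probability p* = (R−d)/(u−d) = 0.8837 and values discount at R = 1.13.
At expiry t=2: V(2,0)=213.5200, V(2,1)=14.4700, V(2,2)=62.8600
(1,0): S=93.0000. Δ = (V_up−V_dn)/(S_up−S_dn) = (14.4700−213.5200)/(109.7400−69.7500) = -4.9775. V = [p*·14.4700 + (1−p*)·213.5200]/1.13 = 33.2879. B = V − Δ·S = 496.1949.
(1,1): S=146.3200. Δ = (V_up−V_dn)/(S_up−S_dn) = (62.8600−14.4700)/(172.6576−109.7400) = 0.7691. V = [p*·62.8600 + (1−p*)·14.4700]/1.13 = 50.6489. B = V − Δ·S = -61.8860.
(0,0): S=124.0000. Δ = (V_up−V_dn)/(S_up−S_dn) = (50.6489−33.2879)/(146.3200−93.0000) = 0.3256. V = [p*·50.6489 + (1−p*)·33.2879]/1.13 = 43.0356. B = V − Δ·S = 2.6612.
Each (Δ,B) replicates both successor values, so the strategy is self-financing and V0 is arbitrage-free.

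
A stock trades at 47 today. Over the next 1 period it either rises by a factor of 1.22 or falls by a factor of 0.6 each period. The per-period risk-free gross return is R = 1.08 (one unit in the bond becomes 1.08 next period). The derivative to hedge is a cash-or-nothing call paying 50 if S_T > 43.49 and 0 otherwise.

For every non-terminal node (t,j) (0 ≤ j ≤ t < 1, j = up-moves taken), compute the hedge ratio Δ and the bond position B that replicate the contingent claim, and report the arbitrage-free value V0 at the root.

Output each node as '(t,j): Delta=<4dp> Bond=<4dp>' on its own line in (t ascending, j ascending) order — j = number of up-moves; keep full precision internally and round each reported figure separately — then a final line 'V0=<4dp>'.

(0,0): Delta=1.7159 Bond=-44.8029
V0=35.8423

Under the risk-neutral measure, an up-move has probability p* = (R−d)/(u−d) = 0.7742 and values discount at R = 1.08.
Terminal payoffs: V(1,0)=0.0000, V(1,1)=50.0000
(0,0): S=47.0000. Δ = (V_up−V_dn)/(S_up−S_dn) = (50.0000−0.0000)/(57.3400−28.2000) = 1.7159. V = [p*·50.0000 + (1−p*)·0.0000]/1.08 = 35.8423. B = V − Δ·S = -44.8029.
Each (Δ,B) replicates both successor values, so the strategy is self-financing and V0 is arbitrage-free.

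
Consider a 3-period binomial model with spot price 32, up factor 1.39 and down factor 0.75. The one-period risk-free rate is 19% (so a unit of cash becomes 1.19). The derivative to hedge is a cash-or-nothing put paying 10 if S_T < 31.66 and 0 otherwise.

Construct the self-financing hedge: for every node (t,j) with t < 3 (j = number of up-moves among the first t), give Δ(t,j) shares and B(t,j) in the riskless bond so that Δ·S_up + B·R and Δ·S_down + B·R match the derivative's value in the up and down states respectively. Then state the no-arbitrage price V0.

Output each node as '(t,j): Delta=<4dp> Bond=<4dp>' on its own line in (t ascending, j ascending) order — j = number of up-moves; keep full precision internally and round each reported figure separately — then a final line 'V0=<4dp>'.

(0,0): Delta=-0.1482 Bond=6.1174
(1,0): Delta=-0.3761 Bond=12.7510
(1,1): Delta=-0.0922 Bond=4.7928
(2,0): Delta=0.0000 Bond=8.4034
(2,1): Delta=-0.4684 Bond=18.2511
(2,2): Delta=0.0000 Bond=0.0000
V0=1.3763

Since d<R<u, set p* = (R−d)/(u−d) = 0.6875; price each node as the discounted p*-expectation of its children.
Terminal values V(3,·): V(3,0)=10.0000, V(3,1)=10.0000, V(3,2)=0.0000, V(3,3)=0.0000
(2,0): S=18.0000. Δ = (V_up−V_dn)/(S_up−S_dn) = (10.0000−10.0000)/(25.0200−13.5000) = 0.0000. V = [p*·10.0000 + (1−p*)·10.0000]/1.19 = 8.4034. B = V − Δ·S = 8.4034.
(2,1): S=33.3600. Δ = (V_up−V_dn)/(S_up−S_dn) = (0.0000−10.0000)/(46.3704−25.0200) = -0.4684. V = [p*·0.0000 + (1−p*)·10.0000]/1.19 = 2.6261. B = V − Δ·S = 18.2511.
(2,2): S=61.8272. Δ = (V_up−V_dn)/(S_up−S_dn) = (0.0000−0.0000)/(85.9398−46.3704) = 0.0000. V = [p*·0.0000 + (1−p*)·0.0000]/1.19 = 0.0000. B = V − Δ·S = 0.0000.
(1,0): S=24.0000. Δ = (V_up−V_dn)/(S_up−S_dn) = (2.6261−8.4034)/(33.3600−18.0000) = -0.3761. V = [p*·2.6261 + (1−p*)·8.4034]/1.19 = 3.7239. B = V − Δ·S = 12.7510.
(1,1): S=44.4800. Δ = (V_up−V_dn)/(S_up−S_dn) = (0.0000−2.6261)/(61.8272−33.3600) = -0.0922. V = [p*·0.0000 + (1−p*)·2.6261]/1.19 = 0.6896. B = V − Δ·S = 4.7928.
(0,0): S=32.0000. Δ = (V_up−V_dn)/(S_up−S_dn) = (0.6896−3.7239)/(44.4800−24.0000) = -0.1482. V = [p*·0.6896 + (1−p*)·3.7239]/1.19 = 1.3763. B = V − Δ·S = 6.1174.
Check: Δ(0,0)·S0 + B(0,0) = 1.3763 = V0.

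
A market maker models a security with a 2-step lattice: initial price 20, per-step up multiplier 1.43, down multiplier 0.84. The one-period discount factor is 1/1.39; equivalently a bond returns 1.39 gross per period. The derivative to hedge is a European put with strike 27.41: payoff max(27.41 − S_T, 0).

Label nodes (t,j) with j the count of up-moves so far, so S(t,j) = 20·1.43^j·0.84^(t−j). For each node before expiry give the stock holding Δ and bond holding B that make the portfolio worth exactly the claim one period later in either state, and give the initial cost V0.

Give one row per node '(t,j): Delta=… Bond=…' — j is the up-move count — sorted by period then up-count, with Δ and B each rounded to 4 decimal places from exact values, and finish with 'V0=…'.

Since d<R<u, set p* = (R−d)/(u−d) = 0.9322; price each node as the discounted p*-expectation of its children.
At expiry t=2: V(2,0)=13.2980, V(2,1)=3.3860, V(2,2)=0.0000
  t=1,j=0: stock 16.8000 → up 24.0240 (V=3.3860), down 14.1120 (V=13.2980). Price 2.9194; hedge Δ=-1.0000, bond B=19.7194.
  t=1,j=1: stock 28.6000 → up 40.8980 (V=0.0000), down 24.0240 (V=3.3860). Price 0.1652; hedge Δ=-0.2007, bond B=5.9041.
  t=0,j=0: stock 20.0000 → up 28.6000 (V=0.1652), down 16.8000 (V=2.9194). Price 0.2532; hedge Δ=-0.2334, bond B=4.9214.
The time-0 hedge costs 0.2532, which is the no-arbitrage price.

(0,0): Delta=-0.2334 Bond=4.9214
(1,0): Delta=-1.0000 Bond=19.7194
(1,1): Delta=-0.2007 Bond=5.9041
V0=0.2532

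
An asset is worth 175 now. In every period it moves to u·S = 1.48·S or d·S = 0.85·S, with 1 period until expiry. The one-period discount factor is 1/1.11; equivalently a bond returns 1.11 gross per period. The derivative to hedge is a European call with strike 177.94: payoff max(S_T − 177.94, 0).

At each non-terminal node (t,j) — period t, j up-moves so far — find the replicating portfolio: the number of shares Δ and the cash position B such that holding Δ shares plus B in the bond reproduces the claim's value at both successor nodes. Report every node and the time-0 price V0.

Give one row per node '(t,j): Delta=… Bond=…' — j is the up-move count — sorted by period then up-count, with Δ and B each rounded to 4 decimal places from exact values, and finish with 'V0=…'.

(0,0): Delta=0.7352 Bond=-98.5285
V0=30.1381

Since d<R<u, set p* = (R−d)/(u−d) = 0.4127; price each node as the discounted p*-expectation of its children.
Terminal payoffs: V(1,0)=0.0000, V(1,1)=81.0600
  t=0,j=0: stock 175.0000 → up 259.0000 (V=81.0600), down 148.7500 (V=0.0000). Price 30.1381; hedge Δ=0.7352, bond B=-98.5285.
The time-0 hedge costs 30.1381, which is the no-arbitrage price.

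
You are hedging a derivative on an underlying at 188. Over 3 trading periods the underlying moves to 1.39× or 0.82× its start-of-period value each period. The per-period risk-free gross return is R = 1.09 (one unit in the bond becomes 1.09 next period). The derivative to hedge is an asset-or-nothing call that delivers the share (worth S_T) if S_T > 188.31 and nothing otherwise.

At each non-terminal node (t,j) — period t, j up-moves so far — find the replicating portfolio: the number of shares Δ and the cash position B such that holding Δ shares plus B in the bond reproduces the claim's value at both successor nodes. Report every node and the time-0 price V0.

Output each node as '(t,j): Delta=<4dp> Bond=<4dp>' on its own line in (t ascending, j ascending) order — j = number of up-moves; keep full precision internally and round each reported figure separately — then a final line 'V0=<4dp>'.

(0,0): Delta=1.5314 Bond=-164.9780
(1,0): Delta=1.4730 Bond=-170.8347
(1,1): Delta=1.5696 Bond=-189.8164
(2,0): Delta=0.0000 Bond=0.0000
(2,1): Delta=2.4386 Bond=-393.1097
(2,2): Delta=1.0000 Bond=0.0000
V0=122.9202

No-arbitrage ⇒ martingale measure with p* = (R−d)/(u−d) = 0.4737.
At expiry t=3: V(3,0)=0.0000, V(3,1)=0.0000, V(3,2)=297.8525, V(3,3)=504.8964
Node (2,0) S=126.4112: V=(p*·0.0000+(1−p*)·0.0000)/1.09=0.0000; Δ=(0.0000−0.0000)/(175.7116−103.6572)=0.0000; B=V−Δ·S=0.0000
Node (2,1) S=214.2824: V=(p*·297.8525+(1−p*)·0.0000)/1.09=129.4386; Δ=(297.8525−0.0000)/(297.8525−175.7116)=2.4386; B=V−Δ·S=-393.1097
Node (2,2) S=363.2348: V=(p*·504.8964+(1−p*)·297.8525)/1.09=363.2348; Δ=(504.8964−297.8525)/(504.8964−297.8525)=1.0000; B=V−Δ·S=0.0000
Node (1,0) S=154.1600: V=(p*·129.4386+(1−p*)·0.0000)/1.09=56.2505; Δ=(129.4386−0.0000)/(214.2824−126.4112)=1.4730; B=V−Δ·S=-170.8347
Node (1,1) S=261.3200: V=(p*·363.2348+(1−p*)·129.4386)/1.09=220.3524; Δ=(363.2348−129.4386)/(363.2348−214.2824)=1.5696; B=V−Δ·S=-189.8164
Node (0,0) S=188.0000: V=(p*·220.3524+(1−p*)·56.2505)/1.09=122.9202; Δ=(220.3524−56.2505)/(261.3200−154.1600)=1.5314; B=V−Δ·S=-164.9780
Check: Δ(0,0)·S0 + B(0,0) = 122.9202 = V0.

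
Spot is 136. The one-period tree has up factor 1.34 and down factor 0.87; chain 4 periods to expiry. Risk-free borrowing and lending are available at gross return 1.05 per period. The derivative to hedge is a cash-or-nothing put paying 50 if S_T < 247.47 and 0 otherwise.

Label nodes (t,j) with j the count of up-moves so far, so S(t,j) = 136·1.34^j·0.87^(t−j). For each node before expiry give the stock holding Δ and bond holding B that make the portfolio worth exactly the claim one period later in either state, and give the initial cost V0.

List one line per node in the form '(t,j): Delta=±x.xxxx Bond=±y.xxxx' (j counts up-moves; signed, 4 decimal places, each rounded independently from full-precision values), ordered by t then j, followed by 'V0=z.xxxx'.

Under the risk-neutral measure, an up-move has probability p* = (R−d)/(u−d) = 0.3830 and values discount at R = 1.05.
Terminal values V(4,·): V(4,0)=50.0000, V(4,1)=50.0000, V(4,2)=50.0000, V(4,3)=0.0000, V(4,4)=0.0000
(3,0): S=89.5564. Δ = (V_up−V_dn)/(S_up−S_dn) = (50.0000−50.0000)/(120.0056−77.9141) = 0.0000. V = [p*·50.0000 + (1−p*)·50.0000]/1.05 = 47.6190. B = V − Δ·S = 47.6190.
(3,1): S=137.9375. Δ = (V_up−V_dn)/(S_up−S_dn) = (50.0000−50.0000)/(184.8362−120.0056) = 0.0000. V = [p*·50.0000 + (1−p*)·50.0000]/1.05 = 47.6190. B = V − Δ·S = 47.6190.
(3,2): S=212.4554. Δ = (V_up−V_dn)/(S_up−S_dn) = (0.0000−50.0000)/(284.6902−184.8362) = -0.5007. V = [p*·0.0000 + (1−p*)·50.0000]/1.05 = 29.3820. B = V − Δ·S = 135.7649.
(3,3): S=327.2301. Δ = (V_up−V_dn)/(S_up−S_dn) = (0.0000−0.0000)/(438.4884−284.6902) = 0.0000. V = [p*·0.0000 + (1−p*)·0.0000]/1.05 = 0.0000. B = V − Δ·S = 0.0000.
(2,0): S=102.9384. Δ = (V_up−V_dn)/(S_up−S_dn) = (47.6190−47.6190)/(137.9375−89.5564) = 0.0000. V = [p*·47.6190 + (1−p*)·47.6190]/1.05 = 45.3515. B = V − Δ·S = 45.3515.
(2,1): S=158.5488. Δ = (V_up−V_dn)/(S_up−S_dn) = (29.3820−47.6190)/(212.4554−137.9375) = -0.2447. V = [p*·29.3820 + (1−p*)·47.6190]/1.05 = 38.6997. B = V − Δ·S = 77.5020.
(2,2): S=244.2016. Δ = (V_up−V_dn)/(S_up−S_dn) = (0.0000−29.3820)/(327.2301−212.4554) = -0.2560. V = [p*·0.0000 + (1−p*)·29.3820]/1.05 = 17.2660. B = V − Δ·S = 79.7808.
(1,0): S=118.3200. Δ = (V_up−V_dn)/(S_up−S_dn) = (38.6997−45.3515)/(158.5488−102.9384) = -0.1196. V = [p*·38.6997 + (1−p*)·45.3515]/1.05 = 40.7657. B = V − Δ·S = 54.9185.
(1,1): S=182.2400. Δ = (V_up−V_dn)/(S_up−S_dn) = (17.2660−38.6997)/(244.2016−158.5488) = -0.2502. V = [p*·17.2660 + (1−p*)·38.6997]/1.05 = 29.0391. B = V − Δ·S = 74.6426.
(0,0): S=136.0000. Δ = (V_up−V_dn)/(S_up−S_dn) = (29.0391−40.7657)/(182.2400−118.3200) = -0.1835. V = [p*·29.0391 + (1−p*)·40.7657]/1.05 = 34.5473. B = V − Δ·S = 59.4975.
Check: Δ(0,0)·S0 + B(0,0) = 34.5473 = V0.

(0,0): Delta=-0.1835 Bond=59.4975
(1,0): Delta=-0.1196 Bond=54.9185
(1,1): Delta=-0.2502 Bond=74.6426
(2,0): Delta=0.0000 Bond=45.3515
(2,1): Delta=-0.2447 Bond=77.5020
(2,2): Delta=-0.2560 Bond=79.7808
(3,0): Delta=0.0000 Bond=47.6190
(3,1): Delta=0.0000 Bond=47.6190
(3,2): Delta=-0.5007 Bond=135.7649
(3,3): Delta=0.0000 Bond=0.0000
V0=34.5473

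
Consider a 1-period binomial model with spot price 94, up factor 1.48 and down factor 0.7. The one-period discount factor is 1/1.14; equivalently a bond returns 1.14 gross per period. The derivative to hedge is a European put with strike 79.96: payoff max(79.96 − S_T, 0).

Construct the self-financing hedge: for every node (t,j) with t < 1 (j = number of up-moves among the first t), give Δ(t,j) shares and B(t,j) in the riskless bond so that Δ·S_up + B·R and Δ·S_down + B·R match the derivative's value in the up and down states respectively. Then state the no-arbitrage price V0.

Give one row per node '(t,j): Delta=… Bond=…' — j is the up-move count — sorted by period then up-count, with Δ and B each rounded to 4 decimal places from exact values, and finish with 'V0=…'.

Risk-neutral probability p* = (R−d)/(u−d) = (1.14−0.7)/(1.48−0.7) = 0.5641.
Terminal payoffs: V(1,0)=14.1600, V(1,1)=0.0000
Node (0,0) S=94.0000: V=(p*·0.0000+(1−p*)·14.1600)/1.14=5.4143; Δ=(0.0000−14.1600)/(139.1200−65.8000)=-0.1931; B=V−Δ·S=23.5682
Check: Δ(0,0)·S0 + B(0,0) = 5.4143 = V0.

(0,0): Delta=-0.1931 Bond=23.5682
V0=5.4143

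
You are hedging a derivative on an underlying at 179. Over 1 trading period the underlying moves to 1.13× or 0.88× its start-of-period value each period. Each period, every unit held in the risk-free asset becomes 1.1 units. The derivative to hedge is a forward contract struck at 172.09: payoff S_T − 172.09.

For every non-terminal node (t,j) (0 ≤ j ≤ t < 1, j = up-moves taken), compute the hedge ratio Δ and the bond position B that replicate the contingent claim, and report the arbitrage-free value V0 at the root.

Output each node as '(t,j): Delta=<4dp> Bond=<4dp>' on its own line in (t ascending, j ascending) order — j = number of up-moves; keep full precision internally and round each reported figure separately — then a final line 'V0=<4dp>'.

(0,0): Delta=1.0000 Bond=-156.4455
V0=22.5545

Under the risk-neutral measure, an up-move has probability p* = (R−d)/(u−d) = 0.8800 and values discount at R = 1.1.
Payoff layer (t=1): V(1,0)=-14.5700, V(1,1)=30.1800
  t=0,j=0: stock 179.0000 → up 202.2700 (V=30.1800), down 157.5200 (V=-14.5700). Price 22.5545; hedge Δ=1.0000, bond B=-156.4455.
Each (Δ,B) replicates both successor values, so the strategy is self-financing and V0 is arbitrage-free.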